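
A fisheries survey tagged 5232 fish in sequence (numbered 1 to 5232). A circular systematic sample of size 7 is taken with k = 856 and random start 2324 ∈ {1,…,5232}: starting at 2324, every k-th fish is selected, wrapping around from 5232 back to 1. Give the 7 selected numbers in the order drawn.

Selection 1: 2324
Selection 2: 2324 + 856 = 3180
Selection 3: 3180 + 856 = 4036
Selection 4: 4036 + 856 = 4892
Selection 5: 4892 + 856 = 5748 → 5748 − 5232 = 516
Selection 6: 516 + 856 = 1372
Selection 7: 1372 + 856 = 2228

2324, 3180, 4036, 4892, 516, 1372, 2228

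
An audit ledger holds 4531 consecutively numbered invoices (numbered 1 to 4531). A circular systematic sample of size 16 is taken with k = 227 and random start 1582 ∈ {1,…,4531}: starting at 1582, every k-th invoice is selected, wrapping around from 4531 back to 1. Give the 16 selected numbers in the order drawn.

1582, 1809, 2036, 2263, 2490, 2717, 2944, 3171, 3398, 3625, 3852, 4079, 4306, 2, 229, 456

Selection 1: 1582
Selection 2: 1582 + 227 = 1809
Selection 3: 1809 + 227 = 2036
Selection 4: 2036 + 227 = 2263
Selection 5: 2263 + 227 = 2490
Selection 6: 2490 + 227 = 2717
Selection 7: 2717 + 227 = 2944
Selection 8: 2944 + 227 = 3171
Selection 9: 3171 + 227 = 3398
Selection 10: 3398 + 227 = 3625
Selection 11: 3625 + 227 = 3852
Selection 12: 3852 + 227 = 4079
Selection 13: 4079 + 227 = 4306
Selection 14: 4306 + 227 = 4533 → 4533 − 4531 = 2
Selection 15: 2 + 227 = 229
Selection 16: 229 + 227 = 456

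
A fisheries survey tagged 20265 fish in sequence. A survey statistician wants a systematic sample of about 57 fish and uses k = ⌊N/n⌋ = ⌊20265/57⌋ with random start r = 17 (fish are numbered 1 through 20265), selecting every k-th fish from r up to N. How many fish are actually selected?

k = ⌊20265/57⌋ = 355
Achieved size = ⌊(20265 − 17)/355⌋ + 1 = ⌊20248/355⌋ + 1 = 57 + 1 = 58
(last selection: 17 + 57×355 = 20252 ≤ 20265; next would be 20607 > 20265)

58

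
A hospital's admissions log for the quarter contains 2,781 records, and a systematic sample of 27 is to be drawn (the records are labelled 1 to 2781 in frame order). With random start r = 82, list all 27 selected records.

82, 185, 288, 391, 494, 597, 700, 803, 906, 1009, 1112, 1215, 1318, 1421, 1524, 1627, 1730, 1833, 1936, 2039, 2142, 2245, 2348, 2451, 2554, 2657, 2760

k = N/n = 2781/27 = 103
record 1: 82
record 2: 82 + 103 = 185
record 3: 185 + 103 = 288
record 4: 288 + 103 = 391
record 5: 391 + 103 = 494
record 6: 494 + 103 = 597
record 7: 597 + 103 = 700
record 8: 700 + 103 = 803
record 9: 803 + 103 = 906
record 10: 906 + 103 = 1009
record 11: 1009 + 103 = 1112
record 12: 1112 + 103 = 1215
record 13: 1215 + 103 = 1318
record 14: 1318 + 103 = 1421
record 15: 1421 + 103 = 1524
record 16: 1524 + 103 = 1627
record 17: 1627 + 103 = 1730
record 18: 1730 + 103 = 1833
record 19: 1833 + 103 = 1936
record 20: 1936 + 103 = 2039
record 21: 2039 + 103 = 2142
record 22: 2142 + 103 = 2245
record 23: 2245 + 103 = 2348
record 24: 2348 + 103 = 2451
record 25: 2451 + 103 = 2554
record 26: 2554 + 103 = 2657
record 27: 2657 + 103 = 2760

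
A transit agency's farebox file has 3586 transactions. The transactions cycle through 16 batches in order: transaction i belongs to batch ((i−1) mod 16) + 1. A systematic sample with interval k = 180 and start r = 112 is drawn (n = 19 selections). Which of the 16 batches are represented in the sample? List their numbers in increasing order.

Consecutive selections differ by k = 180, so their batch numbers differ by 180 mod 16 = 4.
gcd(180, 16) = 4, so the sample visits 16/4 = 4 distinct residues mod 16.
Start 112 is batch 16; the batches hit are 4, 8, 12, 16.

4, 8, 12, 16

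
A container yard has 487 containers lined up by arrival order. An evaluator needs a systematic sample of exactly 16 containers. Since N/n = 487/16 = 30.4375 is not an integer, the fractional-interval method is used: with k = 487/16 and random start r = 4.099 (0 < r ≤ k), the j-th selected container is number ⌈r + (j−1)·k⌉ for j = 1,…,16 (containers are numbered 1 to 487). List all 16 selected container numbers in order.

5, 35, 65, 96, 126, 157, 187, 218, 248, 279, 309, 339, 370, 400, 431, 461

j=1: r + 0k = 4.099 → ⌈·⌉ = 5
j=2: r + 1k = 34.5365 → ⌈·⌉ = 35
j=3: r + 2k = 64.974 → ⌈·⌉ = 65
j=4: r + 3k = 95.4115 → ⌈·⌉ = 96
j=5: r + 4k = 125.849 → ⌈·⌉ = 126
j=6: r + 5k = 156.2865 → ⌈·⌉ = 157
j=7: r + 6k = 186.724 → ⌈·⌉ = 187
j=8: r + 7k = 217.1615 → ⌈·⌉ = 218
j=9: r + 8k = 247.599 → ⌈·⌉ = 248
j=10: r + 9k = 278.0365 → ⌈·⌉ = 279
j=11: r + 10k = 308.474 → ⌈·⌉ = 309
j=12: r + 11k = 338.9115 → ⌈·⌉ = 339
j=13: r + 12k = 369.349 → ⌈·⌉ = 370
j=14: r + 13k = 399.7865 → ⌈·⌉ = 400
j=15: r + 14k = 430.224 → ⌈·⌉ = 431
j=16: r + 15k = 460.6615 → ⌈·⌉ = 461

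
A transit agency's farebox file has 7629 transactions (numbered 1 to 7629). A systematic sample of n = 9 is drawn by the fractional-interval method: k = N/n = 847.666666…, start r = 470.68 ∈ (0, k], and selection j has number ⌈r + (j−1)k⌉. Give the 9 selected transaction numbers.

j=1: r + 0k = 470.68 → ⌈·⌉ = 471
j=2: r + 1k = 1318.346666… → ⌈·⌉ = 1319
j=3: r + 2k = 2166.013333… → ⌈·⌉ = 2167
j=4: r + 3k = 3013.68 → ⌈·⌉ = 3014
j=5: r + 4k = 3861.346666… → ⌈·⌉ = 3862
j=6: r + 5k = 4709.013333… → ⌈·⌉ = 4710
j=7: r + 6k = 5556.68 → ⌈·⌉ = 5557
j=8: r + 7k = 6404.346666… → ⌈·⌉ = 6405
j=9: r + 8k = 7252.013333… → ⌈·⌉ = 7253

471, 1319, 2167, 3014, 3862, 4710, 5557, 6405, 7253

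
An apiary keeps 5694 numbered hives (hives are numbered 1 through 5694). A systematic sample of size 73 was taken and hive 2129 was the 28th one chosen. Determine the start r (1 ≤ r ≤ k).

k = 5694/73 = 78
r = 2129 − (28−1)×78 = 2129 − 2106 = 23

23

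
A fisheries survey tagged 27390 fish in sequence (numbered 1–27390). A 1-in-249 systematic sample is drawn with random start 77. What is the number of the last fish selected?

27218

k = 249
110th selection = r + (110−1)·k = 77 + 109×249 = 77 + 27141 = 27218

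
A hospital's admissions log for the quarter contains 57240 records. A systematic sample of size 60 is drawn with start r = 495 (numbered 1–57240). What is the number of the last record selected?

k = 57240/60 = 954
60th selection = r + (60−1)·k = 495 + 59×954 = 495 + 56286 = 56781

56781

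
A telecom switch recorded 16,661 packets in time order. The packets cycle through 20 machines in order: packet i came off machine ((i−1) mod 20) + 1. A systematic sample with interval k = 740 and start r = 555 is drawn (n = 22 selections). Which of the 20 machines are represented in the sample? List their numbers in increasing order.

Consecutive selections differ by k = 740, so their machine numbers differ by 740 mod 20 = 0.
gcd(740, 20) = 20, so the sample visits 20/20 = 1 distinct residues mod 20.
Start 555 is machine 15; the machines hit are 15.

15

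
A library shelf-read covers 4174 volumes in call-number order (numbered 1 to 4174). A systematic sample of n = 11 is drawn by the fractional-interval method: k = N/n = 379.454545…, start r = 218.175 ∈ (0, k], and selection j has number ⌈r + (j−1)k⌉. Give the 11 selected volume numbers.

219, 598, 978, 1357, 1736, 2116, 2495, 2875, 3254, 3634, 4013

j=1: r + 0k = 218.175 → ⌈·⌉ = 219
j=2: r + 1k = 597.629545… → ⌈·⌉ = 598
j=3: r + 2k = 977.084090… → ⌈·⌉ = 978
j=4: r + 3k = 1356.538636… → ⌈·⌉ = 1357
j=5: r + 4k = 1735.993181… → ⌈·⌉ = 1736
j=6: r + 5k = 2115.447727… → ⌈·⌉ = 2116
j=7: r + 6k = 2494.902272… → ⌈·⌉ = 2495
j=8: r + 7k = 2874.356818… → ⌈·⌉ = 2875
j=9: r + 8k = 3253.811363… → ⌈·⌉ = 3254
j=10: r + 9k = 3633.265909… → ⌈·⌉ = 3634
j=11: r + 10k = 4012.720454… → ⌈·⌉ = 4013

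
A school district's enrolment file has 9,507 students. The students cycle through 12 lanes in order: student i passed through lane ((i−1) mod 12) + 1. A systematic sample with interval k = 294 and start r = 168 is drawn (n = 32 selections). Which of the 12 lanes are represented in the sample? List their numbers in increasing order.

Consecutive selections differ by k = 294, so their lane numbers differ by 294 mod 12 = 6.
gcd(294, 12) = 6, so the sample visits 12/6 = 2 distinct residues mod 12.
Start 168 is lane 12; the lanes hit are 6, 12.

6, 12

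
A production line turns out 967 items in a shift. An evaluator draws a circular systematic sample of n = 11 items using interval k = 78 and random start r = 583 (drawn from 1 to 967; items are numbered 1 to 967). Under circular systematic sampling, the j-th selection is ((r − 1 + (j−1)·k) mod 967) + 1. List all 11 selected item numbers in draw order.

Selection 1: 583
Selection 2: 583 + 78 = 661
Selection 3: 661 + 78 = 739
Selection 4: 739 + 78 = 817
Selection 5: 817 + 78 = 895
Selection 6: 895 + 78 = 973 → 973 − 967 = 6
Selection 7: 6 + 78 = 84
Selection 8: 84 + 78 = 162
Selection 9: 162 + 78 = 240
Selection 10: 240 + 78 = 318
Selection 11: 318 + 78 = 396

583, 661, 739, 817, 895, 6, 84, 162, 240, 318, 396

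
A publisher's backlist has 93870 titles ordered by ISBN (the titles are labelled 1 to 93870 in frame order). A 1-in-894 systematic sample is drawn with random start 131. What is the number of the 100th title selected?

k = 894
100th selection = r + (100−1)·k = 131 + 99×894 = 131 + 88506 = 88637

88637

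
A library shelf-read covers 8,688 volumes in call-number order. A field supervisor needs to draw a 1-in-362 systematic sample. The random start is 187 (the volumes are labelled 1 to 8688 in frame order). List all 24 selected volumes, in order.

187, 549, 911, 1273, 1635, 1997, 2359, 2721, 3083, 3445, 3807, 4169, 4531, 4893, 5255, 5617, 5979, 6341, 6703, 7065, 7427, 7789, 8151, 8513

volume 1: 187
volume 2: 187 + 362 = 549
volume 3: 549 + 362 = 911
volume 4: 911 + 362 = 1273
volume 5: 1273 + 362 = 1635
volume 6: 1635 + 362 = 1997
volume 7: 1997 + 362 = 2359
volume 8: 2359 + 362 = 2721
volume 9: 2721 + 362 = 3083
volume 10: 3083 + 362 = 3445
volume 11: 3445 + 362 = 3807
volume 12: 3807 + 362 = 4169
volume 13: 4169 + 362 = 4531
volume 14: 4531 + 362 = 4893
volume 15: 4893 + 362 = 5255
volume 16: 5255 + 362 = 5617
volume 17: 5617 + 362 = 5979
volume 18: 5979 + 362 = 6341
volume 19: 6341 + 362 = 6703
volume 20: 6703 + 362 = 7065
volume 21: 7065 + 362 = 7427
volume 22: 7427 + 362 = 7789
volume 23: 7789 + 362 = 8151
volume 24: 8151 + 362 = 8513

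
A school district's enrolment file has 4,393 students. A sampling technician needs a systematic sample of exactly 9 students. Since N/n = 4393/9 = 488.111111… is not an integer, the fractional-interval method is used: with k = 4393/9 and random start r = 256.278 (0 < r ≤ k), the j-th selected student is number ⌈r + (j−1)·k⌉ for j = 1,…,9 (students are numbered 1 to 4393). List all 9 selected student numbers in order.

j=1: r + 0k = 256.278 → ⌈·⌉ = 257
j=2: r + 1k = 744.389111… → ⌈·⌉ = 745
j=3: r + 2k = 1232.500222… → ⌈·⌉ = 1233
j=4: r + 3k = 1720.611333… → ⌈·⌉ = 1721
j=5: r + 4k = 2208.722444… → ⌈·⌉ = 2209
j=6: r + 5k = 2696.833555… → ⌈·⌉ = 2697
j=7: r + 6k = 3184.944666… → ⌈·⌉ = 3185
j=8: r + 7k = 3673.055777… → ⌈·⌉ = 3674
j=9: r + 8k = 4161.166888… → ⌈·⌉ = 4162

257, 745, 1233, 1721, 2209, 2697, 3185, 3674, 4162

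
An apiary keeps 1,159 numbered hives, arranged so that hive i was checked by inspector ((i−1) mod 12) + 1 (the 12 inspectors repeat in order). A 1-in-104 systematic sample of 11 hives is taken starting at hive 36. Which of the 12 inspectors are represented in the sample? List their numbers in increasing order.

Consecutive selections differ by k = 104, so their inspector numbers differ by 104 mod 12 = 8.
gcd(104, 12) = 4, so the sample visits 12/4 = 3 distinct residues mod 12.
Start 36 is inspector 12; the inspectors hit are 4, 8, 12.

4, 8, 12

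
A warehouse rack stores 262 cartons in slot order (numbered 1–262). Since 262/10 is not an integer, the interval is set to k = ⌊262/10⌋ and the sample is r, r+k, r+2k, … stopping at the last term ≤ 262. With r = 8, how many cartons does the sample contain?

k = ⌊262/10⌋ = 26
Achieved size = ⌊(262 − 8)/26⌋ + 1 = ⌊254/26⌋ + 1 = 9 + 1 = 10
(last selection: 8 + 9×26 = 242 ≤ 262; next would be 268 > 262)

10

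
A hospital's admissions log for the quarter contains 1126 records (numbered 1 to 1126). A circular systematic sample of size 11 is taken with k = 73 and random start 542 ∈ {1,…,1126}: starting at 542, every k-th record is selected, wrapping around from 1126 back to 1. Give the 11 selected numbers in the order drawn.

Selection 1: 542
Selection 2: 542 + 73 = 615
Selection 3: 615 + 73 = 688
Selection 4: 688 + 73 = 761
Selection 5: 761 + 73 = 834
Selection 6: 834 + 73 = 907
Selection 7: 907 + 73 = 980
Selection 8: 980 + 73 = 1053
Selection 9: 1053 + 73 = 1126
Selection 10: 1126 + 73 = 1199 → 1199 − 1126 = 73
Selection 11: 73 + 73 = 146

542, 615, 688, 761, 834, 907, 980, 1053, 1126, 73, 146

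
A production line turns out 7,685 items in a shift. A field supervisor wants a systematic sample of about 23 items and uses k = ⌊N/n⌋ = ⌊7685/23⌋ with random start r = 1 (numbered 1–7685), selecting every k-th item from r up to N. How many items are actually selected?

24

k = ⌊7685/23⌋ = 334
Achieved size = ⌊(7685 − 1)/334⌋ + 1 = ⌊7684/334⌋ + 1 = 23 + 1 = 24
(last selection: 1 + 23×334 = 7683 ≤ 7685; next would be 8017 > 7685)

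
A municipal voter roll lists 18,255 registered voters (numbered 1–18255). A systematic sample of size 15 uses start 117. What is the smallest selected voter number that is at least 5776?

6202

k = 18255/15 = 1217
Steps past start: ⌈(5776 − 117)/1217⌉ = ⌈5659/1217⌉ = 5
Selected voter: 117 + 5×1217 = 6202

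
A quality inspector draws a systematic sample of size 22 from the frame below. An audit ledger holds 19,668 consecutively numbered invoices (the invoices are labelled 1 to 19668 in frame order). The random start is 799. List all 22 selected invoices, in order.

k = N/n = 19668/22 = 894
invoice 1: 799
invoice 2: 799 + 894 = 1693
invoice 3: 1693 + 894 = 2587
invoice 4: 2587 + 894 = 3481
invoice 5: 3481 + 894 = 4375
invoice 6: 4375 + 894 = 5269
invoice 7: 5269 + 894 = 6163
invoice 8: 6163 + 894 = 7057
invoice 9: 7057 + 894 = 7951
invoice 10: 7951 + 894 = 8845
invoice 11: 8845 + 894 = 9739
invoice 12: 9739 + 894 = 10633
invoice 13: 10633 + 894 = 11527
invoice 14: 11527 + 894 = 12421
invoice 15: 12421 + 894 = 13315
invoice 16: 13315 + 894 = 14209
invoice 17: 14209 + 894 = 15103
invoice 18: 15103 + 894 = 15997
invoice 19: 15997 + 894 = 16891
invoice 20: 16891 + 894 = 17785
invoice 21: 17785 + 894 = 18679
invoice 22: 18679 + 894 = 19573

799, 1693, 2587, 3481, 4375, 5269, 6163, 7057, 7951, 8845, 9739, 10633, 11527, 12421, 13315, 14209, 15103, 15997, 16891, 17785, 18679, 19573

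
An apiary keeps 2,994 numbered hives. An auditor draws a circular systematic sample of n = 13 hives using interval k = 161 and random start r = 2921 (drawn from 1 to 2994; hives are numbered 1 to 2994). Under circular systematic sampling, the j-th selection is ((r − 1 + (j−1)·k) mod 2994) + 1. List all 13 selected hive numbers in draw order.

2921, 88, 249, 410, 571, 732, 893, 1054, 1215, 1376, 1537, 1698, 1859

Selection 1: 2921
Selection 2: 2921 + 161 = 3082 → 3082 − 2994 = 88
Selection 3: 88 + 161 = 249
Selection 4: 249 + 161 = 410
Selection 5: 410 + 161 = 571
Selection 6: 571 + 161 = 732
Selection 7: 732 + 161 = 893
Selection 8: 893 + 161 = 1054
Selection 9: 1054 + 161 = 1215
Selection 10: 1215 + 161 = 1376
Selection 11: 1376 + 161 = 1537
Selection 12: 1537 + 161 = 1698
Selection 13: 1698 + 161 = 1859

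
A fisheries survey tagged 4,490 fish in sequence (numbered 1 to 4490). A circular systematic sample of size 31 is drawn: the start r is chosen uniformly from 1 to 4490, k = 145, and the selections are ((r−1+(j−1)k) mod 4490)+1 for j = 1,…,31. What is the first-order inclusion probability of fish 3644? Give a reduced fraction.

For each position j, as r ranges over 1…4490 the j-th selection hits every fish exactly once, so fish 3644 is selected for exactly 31 of the 4490 starts.
Inclusion probability = 31/4490.

31/4490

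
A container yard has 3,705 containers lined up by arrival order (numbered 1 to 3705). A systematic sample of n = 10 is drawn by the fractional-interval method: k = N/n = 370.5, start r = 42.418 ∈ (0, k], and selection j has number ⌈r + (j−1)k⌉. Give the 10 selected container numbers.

43, 413, 784, 1154, 1525, 1895, 2266, 2636, 3007, 3377

j=1: r + 0k = 42.418 → ⌈·⌉ = 43
j=2: r + 1k = 412.918 → ⌈·⌉ = 413
j=3: r + 2k = 783.418 → ⌈·⌉ = 784
j=4: r + 3k = 1153.918 → ⌈·⌉ = 1154
j=5: r + 4k = 1524.418 → ⌈·⌉ = 1525
j=6: r + 5k = 1894.918 → ⌈·⌉ = 1895
j=7: r + 6k = 2265.418 → ⌈·⌉ = 2266
j=8: r + 7k = 2635.918 → ⌈·⌉ = 2636
j=9: r + 8k = 3006.418 → ⌈·⌉ = 3007
j=10: r + 9k = 3376.918 → ⌈·⌉ = 3377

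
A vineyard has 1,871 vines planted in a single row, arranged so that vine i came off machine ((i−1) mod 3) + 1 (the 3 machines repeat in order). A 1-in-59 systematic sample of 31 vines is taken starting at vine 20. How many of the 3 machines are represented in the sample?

3

Consecutive selections differ by k = 59, so their machine numbers differ by 59 mod 3 = 2.
gcd(59, 3) = 1, so the sample visits 3/1 = 3 distinct residues mod 3.
Start 20 is machine 2; the machines hit are 1, 2, 3.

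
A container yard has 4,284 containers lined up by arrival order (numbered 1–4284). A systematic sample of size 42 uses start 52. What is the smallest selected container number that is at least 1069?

1072

k = 4284/42 = 102
Steps past start: ⌈(1069 − 52)/102⌉ = ⌈1017/102⌉ = 10
Selected container: 52 + 10×102 = 1072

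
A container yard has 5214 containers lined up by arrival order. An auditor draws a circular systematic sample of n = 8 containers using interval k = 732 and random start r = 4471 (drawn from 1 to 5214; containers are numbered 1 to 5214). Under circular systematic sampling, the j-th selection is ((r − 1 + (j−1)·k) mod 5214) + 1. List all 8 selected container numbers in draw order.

Selection 1: 4471
Selection 2: 4471 + 732 = 5203
Selection 3: 5203 + 732 = 5935 → 5935 − 5214 = 721
Selection 4: 721 + 732 = 1453
Selection 5: 1453 + 732 = 2185
Selection 6: 2185 + 732 = 2917
Selection 7: 2917 + 732 = 3649
Selection 8: 3649 + 732 = 4381

4471, 5203, 721, 1453, 2185, 2917, 3649, 4381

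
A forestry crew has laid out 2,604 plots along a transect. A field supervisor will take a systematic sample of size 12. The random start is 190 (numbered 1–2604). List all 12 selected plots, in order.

k = N/n = 2604/12 = 217
plot 1: 190
plot 2: 190 + 217 = 407
plot 3: 407 + 217 = 624
plot 4: 624 + 217 = 841
plot 5: 841 + 217 = 1058
plot 6: 1058 + 217 = 1275
plot 7: 1275 + 217 = 1492
plot 8: 1492 + 217 = 1709
plot 9: 1709 + 217 = 1926
plot 10: 1926 + 217 = 2143
plot 11: 2143 + 217 = 2360
plot 12: 2360 + 217 = 2577

190, 407, 624, 841, 1058, 1275, 1492, 1709, 1926, 2143, 2360, 2577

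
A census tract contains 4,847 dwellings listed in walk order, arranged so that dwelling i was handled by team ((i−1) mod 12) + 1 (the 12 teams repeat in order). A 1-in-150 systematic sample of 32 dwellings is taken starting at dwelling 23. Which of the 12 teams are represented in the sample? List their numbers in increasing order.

5, 11

Consecutive selections differ by k = 150, so their team numbers differ by 150 mod 12 = 6.
gcd(150, 12) = 6, so the sample visits 12/6 = 2 distinct residues mod 12.
Start 23 is team 11; the teams hit are 5, 11.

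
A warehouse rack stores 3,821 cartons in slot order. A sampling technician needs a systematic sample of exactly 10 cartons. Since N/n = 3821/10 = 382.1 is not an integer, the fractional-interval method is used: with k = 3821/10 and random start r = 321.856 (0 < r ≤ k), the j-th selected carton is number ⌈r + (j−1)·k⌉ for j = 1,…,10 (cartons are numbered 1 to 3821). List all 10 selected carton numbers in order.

322, 704, 1087, 1469, 1851, 2233, 2615, 2997, 3379, 3761

j=1: r + 0k = 321.856 → ⌈·⌉ = 322
j=2: r + 1k = 703.956 → ⌈·⌉ = 704
j=3: r + 2k = 1086.056 → ⌈·⌉ = 1087
j=4: r + 3k = 1468.156 → ⌈·⌉ = 1469
j=5: r + 4k = 1850.256 → ⌈·⌉ = 1851
j=6: r + 5k = 2232.356 → ⌈·⌉ = 2233
j=7: r + 6k = 2614.456 → ⌈·⌉ = 2615
j=8: r + 7k = 2996.556 → ⌈·⌉ = 2997
j=9: r + 8k = 3378.656 → ⌈·⌉ = 3379
j=10: r + 9k = 3760.756 → ⌈·⌉ = 3761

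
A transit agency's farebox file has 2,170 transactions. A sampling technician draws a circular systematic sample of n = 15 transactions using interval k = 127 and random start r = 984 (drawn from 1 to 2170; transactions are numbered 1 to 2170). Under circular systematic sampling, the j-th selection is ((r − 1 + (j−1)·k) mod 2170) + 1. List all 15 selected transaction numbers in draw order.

Selection 1: 984
Selection 2: 984 + 127 = 1111
Selection 3: 1111 + 127 = 1238
Selection 4: 1238 + 127 = 1365
Selection 5: 1365 + 127 = 1492
Selection 6: 1492 + 127 = 1619
Selection 7: 1619 + 127 = 1746
Selection 8: 1746 + 127 = 1873
Selection 9: 1873 + 127 = 2000
Selection 10: 2000 + 127 = 2127
Selection 11: 2127 + 127 = 2254 → 2254 − 2170 = 84
Selection 12: 84 + 127 = 211
Selection 13: 211 + 127 = 338
Selection 14: 338 + 127 = 465
Selection 15: 465 + 127 = 592

984, 1111, 1238, 1365, 1492, 1619, 1746, 1873, 2000, 2127, 84, 211, 338, 465, 592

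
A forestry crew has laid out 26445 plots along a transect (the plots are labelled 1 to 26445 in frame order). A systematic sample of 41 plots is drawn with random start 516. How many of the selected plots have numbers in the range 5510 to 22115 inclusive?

k = 26445/41 = 645
First selection ≥ 5510: 516 + ⌈(5510−516)/645⌉·645 = 516 + 8×645 = 5676
Last selection ≤ 22115: 516 + ⌊(22115−516)/645⌋·645 = 516 + 33×645 = 21801
Count = 33 − 8 + 1 = 26

26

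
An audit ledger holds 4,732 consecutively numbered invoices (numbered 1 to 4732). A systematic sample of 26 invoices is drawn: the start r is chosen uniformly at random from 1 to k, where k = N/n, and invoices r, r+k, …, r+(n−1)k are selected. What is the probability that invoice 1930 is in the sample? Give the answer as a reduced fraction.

k = 4732/26 = 182.
Invoice 1930 is selected iff r ≡ 1930 (mod 182); exactly one such r in {1,…,182}.
Inclusion probability = 1/182.

1/182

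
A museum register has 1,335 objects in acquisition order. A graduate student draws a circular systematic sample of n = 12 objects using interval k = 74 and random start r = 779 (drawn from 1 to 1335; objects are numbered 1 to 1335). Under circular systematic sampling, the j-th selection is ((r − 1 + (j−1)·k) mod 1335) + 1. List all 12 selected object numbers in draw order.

Selection 1: 779
Selection 2: 779 + 74 = 853
Selection 3: 853 + 74 = 927
Selection 4: 927 + 74 = 1001
Selection 5: 1001 + 74 = 1075
Selection 6: 1075 + 74 = 1149
Selection 7: 1149 + 74 = 1223
Selection 8: 1223 + 74 = 1297
Selection 9: 1297 + 74 = 1371 → 1371 − 1335 = 36
Selection 10: 36 + 74 = 110
Selection 11: 110 + 74 = 184
Selection 12: 184 + 74 = 258

779, 853, 927, 1001, 1075, 1149, 1223, 1297, 36, 110, 184, 258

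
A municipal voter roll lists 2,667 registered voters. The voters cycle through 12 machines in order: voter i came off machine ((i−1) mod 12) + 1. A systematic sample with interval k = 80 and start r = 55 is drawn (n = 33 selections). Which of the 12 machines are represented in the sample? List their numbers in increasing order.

3, 7, 11

Consecutive selections differ by k = 80, so their machine numbers differ by 80 mod 12 = 8.
gcd(80, 12) = 4, so the sample visits 12/4 = 3 distinct residues mod 12.
Start 55 is machine 7; the machines hit are 3, 7, 11.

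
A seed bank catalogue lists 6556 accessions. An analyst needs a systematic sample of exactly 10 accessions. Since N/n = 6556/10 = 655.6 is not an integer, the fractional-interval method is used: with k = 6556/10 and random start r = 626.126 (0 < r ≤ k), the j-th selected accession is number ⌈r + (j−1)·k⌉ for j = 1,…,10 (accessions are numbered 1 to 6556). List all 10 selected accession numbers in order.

j=1: r + 0k = 626.126 → ⌈·⌉ = 627
j=2: r + 1k = 1281.726 → ⌈·⌉ = 1282
j=3: r + 2k = 1937.326 → ⌈·⌉ = 1938
j=4: r + 3k = 2592.926 → ⌈·⌉ = 2593
j=5: r + 4k = 3248.526 → ⌈·⌉ = 3249
j=6: r + 5k = 3904.126 → ⌈·⌉ = 3905
j=7: r + 6k = 4559.726 → ⌈·⌉ = 4560
j=8: r + 7k = 5215.326 → ⌈·⌉ = 5216
j=9: r + 8k = 5870.926 → ⌈·⌉ = 5871
j=10: r + 9k = 6526.526 → ⌈·⌉ = 6527

627, 1282, 1938, 2593, 3249, 3905, 4560, 5216, 5871, 6527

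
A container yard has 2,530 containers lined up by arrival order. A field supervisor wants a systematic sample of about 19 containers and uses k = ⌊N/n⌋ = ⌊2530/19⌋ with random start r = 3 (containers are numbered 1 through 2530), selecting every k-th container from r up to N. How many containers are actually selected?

k = ⌊2530/19⌋ = 133
Achieved size = ⌊(2530 − 3)/133⌋ + 1 = ⌊2527/133⌋ + 1 = 19 + 1 = 20
(last selection: 3 + 19×133 = 2530 ≤ 2530; next would be 2663 > 2530)

20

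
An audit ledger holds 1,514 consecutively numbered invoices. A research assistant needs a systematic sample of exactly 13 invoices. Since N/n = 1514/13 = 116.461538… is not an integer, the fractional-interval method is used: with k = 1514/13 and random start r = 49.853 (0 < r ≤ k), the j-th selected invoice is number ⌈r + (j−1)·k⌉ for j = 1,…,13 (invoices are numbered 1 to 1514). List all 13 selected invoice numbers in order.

50, 167, 283, 400, 516, 633, 749, 866, 982, 1099, 1215, 1331, 1448

j=1: r + 0k = 49.853 → ⌈·⌉ = 50
j=2: r + 1k = 166.314538… → ⌈·⌉ = 167
j=3: r + 2k = 282.776076… → ⌈·⌉ = 283
j=4: r + 3k = 399.237615… → ⌈·⌉ = 400
j=5: r + 4k = 515.699153… → ⌈·⌉ = 516
j=6: r + 5k = 632.160692… → ⌈·⌉ = 633
j=7: r + 6k = 748.622230… → ⌈·⌉ = 749
j=8: r + 7k = 865.083769… → ⌈·⌉ = 866
j=9: r + 8k = 981.545307… → ⌈·⌉ = 982
j=10: r + 9k = 1098.006846… → ⌈·⌉ = 1099
j=11: r + 10k = 1214.468384… → ⌈·⌉ = 1215
j=12: r + 11k = 1330.929923… → ⌈·⌉ = 1331
j=13: r + 12k = 1447.391461… → ⌈·⌉ = 1448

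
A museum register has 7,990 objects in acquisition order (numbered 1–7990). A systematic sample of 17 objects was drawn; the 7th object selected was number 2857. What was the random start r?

k = 7990/17 = 470
r = 2857 − (7−1)×470 = 2857 − 2820 = 37

37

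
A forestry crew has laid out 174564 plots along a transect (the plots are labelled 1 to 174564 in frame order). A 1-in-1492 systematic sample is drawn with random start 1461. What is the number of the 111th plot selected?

k = 1492
111th selection = r + (111−1)·k = 1461 + 110×1492 = 1461 + 164120 = 165581

165581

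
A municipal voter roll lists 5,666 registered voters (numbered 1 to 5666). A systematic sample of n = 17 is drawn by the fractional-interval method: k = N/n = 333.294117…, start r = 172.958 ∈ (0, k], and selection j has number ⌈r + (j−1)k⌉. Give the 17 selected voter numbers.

j=1: r + 0k = 172.958 → ⌈·⌉ = 173
j=2: r + 1k = 506.252117… → ⌈·⌉ = 507
j=3: r + 2k = 839.546235… → ⌈·⌉ = 840
j=4: r + 3k = 1172.840352… → ⌈·⌉ = 1173
j=5: r + 4k = 1506.134470… → ⌈·⌉ = 1507
j=6: r + 5k = 1839.428588… → ⌈·⌉ = 1840
j=7: r + 6k = 2172.722705… → ⌈·⌉ = 2173
j=8: r + 7k = 2506.016823… → ⌈·⌉ = 2507
j=9: r + 8k = 2839.310941… → ⌈·⌉ = 2840
j=10: r + 9k = 3172.605058… → ⌈·⌉ = 3173
j=11: r + 10k = 3505.899176… → ⌈·⌉ = 3506
j=12: r + 11k = 3839.193294… → ⌈·⌉ = 3840
j=13: r + 12k = 4172.487411… → ⌈·⌉ = 4173
j=14: r + 13k = 4505.781529… → ⌈·⌉ = 4506
j=15: r + 14k = 4839.075647… → ⌈·⌉ = 4840
j=16: r + 15k = 5172.369764… → ⌈·⌉ = 5173
j=17: r + 16k = 5505.663882… → ⌈·⌉ = 5506

173, 507, 840, 1173, 1507, 1840, 2173, 2507, 2840, 3173, 3506, 3840, 4173, 4506, 4840, 5173, 5506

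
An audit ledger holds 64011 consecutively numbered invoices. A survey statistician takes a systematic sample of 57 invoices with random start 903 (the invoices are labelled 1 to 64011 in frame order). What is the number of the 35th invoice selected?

39085

k = 64011/57 = 1123
35th selection = r + (35−1)·k = 903 + 34×1123 = 903 + 38182 = 39085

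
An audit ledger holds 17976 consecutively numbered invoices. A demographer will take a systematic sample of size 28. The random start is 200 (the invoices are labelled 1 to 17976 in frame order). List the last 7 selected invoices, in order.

k = N/n = 17976/28 = 642
22nd selection = 200 + 21×642 = 13682
23rd: 13682 + 642 = 14324
24th: 14324 + 642 = 14966
25th: 14966 + 642 = 15608
26th: 15608 + 642 = 16250
27th: 16250 + 642 = 16892
28th: 16892 + 642 = 17534

13682, 14324, 14966, 15608, 16250, 16892, 17534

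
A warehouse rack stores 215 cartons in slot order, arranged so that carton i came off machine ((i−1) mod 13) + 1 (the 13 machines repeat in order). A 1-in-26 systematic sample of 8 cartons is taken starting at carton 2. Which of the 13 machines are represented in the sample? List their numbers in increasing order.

2

Consecutive selections differ by k = 26, so their machine numbers differ by 26 mod 13 = 0.
gcd(26, 13) = 13, so the sample visits 13/13 = 1 distinct residues mod 13.
Start 2 is machine 2; the machines hit are 2.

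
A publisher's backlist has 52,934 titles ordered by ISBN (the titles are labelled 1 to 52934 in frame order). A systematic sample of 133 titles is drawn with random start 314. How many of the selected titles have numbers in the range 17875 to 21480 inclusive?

9

k = 52934/133 = 398
First selection ≥ 17875: 314 + ⌈(17875−314)/398⌉·398 = 314 + 45×398 = 18224
Last selection ≤ 21480: 314 + ⌊(21480−314)/398⌋·398 = 314 + 53×398 = 21408
Count = 53 − 45 + 1 = 9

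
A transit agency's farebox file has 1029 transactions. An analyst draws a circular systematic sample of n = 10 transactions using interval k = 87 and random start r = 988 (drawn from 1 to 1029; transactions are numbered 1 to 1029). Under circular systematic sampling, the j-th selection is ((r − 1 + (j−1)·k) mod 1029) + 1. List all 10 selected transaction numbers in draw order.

988, 46, 133, 220, 307, 394, 481, 568, 655, 742

Selection 1: 988
Selection 2: 988 + 87 = 1075 → 1075 − 1029 = 46
Selection 3: 46 + 87 = 133
Selection 4: 133 + 87 = 220
Selection 5: 220 + 87 = 307
Selection 6: 307 + 87 = 394
Selection 7: 394 + 87 = 481
Selection 8: 481 + 87 = 568
Selection 9: 568 + 87 = 655
Selection 10: 655 + 87 = 742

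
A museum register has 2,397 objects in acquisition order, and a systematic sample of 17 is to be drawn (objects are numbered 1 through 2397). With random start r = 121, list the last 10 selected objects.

1108, 1249, 1390, 1531, 1672, 1813, 1954, 2095, 2236, 2377

k = N/n = 2397/17 = 141
8th selection = 121 + 7×141 = 1108
9th: 1108 + 141 = 1249
10th: 1249 + 141 = 1390
11th: 1390 + 141 = 1531
12th: 1531 + 141 = 1672
13th: 1672 + 141 = 1813
14th: 1813 + 141 = 1954
15th: 1954 + 141 = 2095
16th: 2095 + 141 = 2236
17th: 2236 + 141 = 2377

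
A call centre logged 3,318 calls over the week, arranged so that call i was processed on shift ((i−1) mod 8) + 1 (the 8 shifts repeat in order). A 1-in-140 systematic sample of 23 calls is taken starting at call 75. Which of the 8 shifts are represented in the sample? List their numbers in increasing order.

Consecutive selections differ by k = 140, so their shift numbers differ by 140 mod 8 = 4.
gcd(140, 8) = 4, so the sample visits 8/4 = 2 distinct residues mod 8.
Start 75 is shift 3; the shifts hit are 3, 7.

3, 7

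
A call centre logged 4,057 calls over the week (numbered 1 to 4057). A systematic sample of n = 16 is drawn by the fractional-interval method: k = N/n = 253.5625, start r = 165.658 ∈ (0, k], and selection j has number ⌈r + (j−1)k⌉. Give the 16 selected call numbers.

j=1: r + 0k = 165.658 → ⌈·⌉ = 166
j=2: r + 1k = 419.2205 → ⌈·⌉ = 420
j=3: r + 2k = 672.783 → ⌈·⌉ = 673
j=4: r + 3k = 926.3455 → ⌈·⌉ = 927
j=5: r + 4k = 1179.908 → ⌈·⌉ = 1180
j=6: r + 5k = 1433.4705 → ⌈·⌉ = 1434
j=7: r + 6k = 1687.033 → ⌈·⌉ = 1688
j=8: r + 7k = 1940.5955 → ⌈·⌉ = 1941
j=9: r + 8k = 2194.158 → ⌈·⌉ = 2195
j=10: r + 9k = 2447.7205 → ⌈·⌉ = 2448
j=11: r + 10k = 2701.283 → ⌈·⌉ = 2702
j=12: r + 11k = 2954.8455 → ⌈·⌉ = 2955
j=13: r + 12k = 3208.408 → ⌈·⌉ = 3209
j=14: r + 13k = 3461.9705 → ⌈·⌉ = 3462
j=15: r + 14k = 3715.533 → ⌈·⌉ = 3716
j=16: r + 15k = 3969.0955 → ⌈·⌉ = 3970

166, 420, 673, 927, 1180, 1434, 1688, 1941, 2195, 2448, 2702, 2955, 3209, 3462, 3716, 3970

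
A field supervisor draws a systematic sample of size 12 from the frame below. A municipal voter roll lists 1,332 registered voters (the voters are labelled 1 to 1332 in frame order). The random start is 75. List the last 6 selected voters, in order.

741, 852, 963, 1074, 1185, 1296

k = N/n = 1332/12 = 111
7th selection = 75 + 6×111 = 741
8th: 741 + 111 = 852
9th: 852 + 111 = 963
10th: 963 + 111 = 1074
11th: 1074 + 111 = 1185
12th: 1185 + 111 = 1296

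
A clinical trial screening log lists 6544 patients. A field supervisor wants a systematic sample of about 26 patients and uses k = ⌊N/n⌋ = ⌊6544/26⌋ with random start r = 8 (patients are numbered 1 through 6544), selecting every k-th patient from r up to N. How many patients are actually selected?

27

k = ⌊6544/26⌋ = 251
Achieved size = ⌊(6544 − 8)/251⌋ + 1 = ⌊6536/251⌋ + 1 = 26 + 1 = 27
(last selection: 8 + 26×251 = 6534 ≤ 6544; next would be 6785 > 6544)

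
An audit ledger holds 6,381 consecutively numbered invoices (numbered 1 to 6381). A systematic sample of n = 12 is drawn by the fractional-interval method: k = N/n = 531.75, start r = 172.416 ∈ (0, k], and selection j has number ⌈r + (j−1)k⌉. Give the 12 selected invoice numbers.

173, 705, 1236, 1768, 2300, 2832, 3363, 3895, 4427, 4959, 5490, 6022

j=1: r + 0k = 172.416 → ⌈·⌉ = 173
j=2: r + 1k = 704.166 → ⌈·⌉ = 705
j=3: r + 2k = 1235.916 → ⌈·⌉ = 1236
j=4: r + 3k = 1767.666 → ⌈·⌉ = 1768
j=5: r + 4k = 2299.416 → ⌈·⌉ = 2300
j=6: r + 5k = 2831.166 → ⌈·⌉ = 2832
j=7: r + 6k = 3362.916 → ⌈·⌉ = 3363
j=8: r + 7k = 3894.666 → ⌈·⌉ = 3895
j=9: r + 8k = 4426.416 → ⌈·⌉ = 4427
j=10: r + 9k = 4958.166 → ⌈·⌉ = 4959
j=11: r + 10k = 5489.916 → ⌈·⌉ = 5490
j=12: r + 11k = 6021.666 → ⌈·⌉ = 6022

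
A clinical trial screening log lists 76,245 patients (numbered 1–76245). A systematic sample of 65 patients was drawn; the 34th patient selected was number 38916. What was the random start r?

k = 76245/65 = 1173
r = 38916 − (34−1)×1173 = 38916 − 38709 = 207

207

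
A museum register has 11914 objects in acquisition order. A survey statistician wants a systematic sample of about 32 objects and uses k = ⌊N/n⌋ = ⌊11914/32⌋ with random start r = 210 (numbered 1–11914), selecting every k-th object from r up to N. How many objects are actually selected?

32

k = ⌊11914/32⌋ = 372
Achieved size = ⌊(11914 − 210)/372⌋ + 1 = ⌊11704/372⌋ + 1 = 31 + 1 = 32
(last selection: 210 + 31×372 = 11742 ≤ 11914; next would be 12114 > 11914)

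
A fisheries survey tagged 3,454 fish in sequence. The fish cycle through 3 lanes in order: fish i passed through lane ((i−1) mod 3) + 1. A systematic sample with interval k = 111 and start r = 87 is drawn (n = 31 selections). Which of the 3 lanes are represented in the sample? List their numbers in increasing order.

3

Consecutive selections differ by k = 111, so their lane numbers differ by 111 mod 3 = 0.
gcd(111, 3) = 3, so the sample visits 3/3 = 1 distinct residues mod 3.
Start 87 is lane 3; the lanes hit are 3.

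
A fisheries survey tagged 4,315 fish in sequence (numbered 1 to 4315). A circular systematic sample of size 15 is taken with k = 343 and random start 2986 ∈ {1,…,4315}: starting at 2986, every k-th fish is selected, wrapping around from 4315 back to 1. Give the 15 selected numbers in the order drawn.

2986, 3329, 3672, 4015, 43, 386, 729, 1072, 1415, 1758, 2101, 2444, 2787, 3130, 3473

Selection 1: 2986
Selection 2: 2986 + 343 = 3329
Selection 3: 3329 + 343 = 3672
Selection 4: 3672 + 343 = 4015
Selection 5: 4015 + 343 = 4358 → 4358 − 4315 = 43
Selection 6: 43 + 343 = 386
Selection 7: 386 + 343 = 729
Selection 8: 729 + 343 = 1072
Selection 9: 1072 + 343 = 1415
Selection 10: 1415 + 343 = 1758
Selection 11: 1758 + 343 = 2101
Selection 12: 2101 + 343 = 2444
Selection 13: 2444 + 343 = 2787
Selection 14: 2787 + 343 = 3130
Selection 15: 3130 + 343 = 3473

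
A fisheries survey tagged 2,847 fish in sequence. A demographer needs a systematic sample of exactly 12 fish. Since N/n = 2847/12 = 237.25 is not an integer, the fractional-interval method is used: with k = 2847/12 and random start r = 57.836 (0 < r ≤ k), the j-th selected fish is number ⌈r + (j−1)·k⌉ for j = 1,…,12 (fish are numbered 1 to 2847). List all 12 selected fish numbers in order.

58, 296, 533, 770, 1007, 1245, 1482, 1719, 1956, 2194, 2431, 2668

j=1: r + 0k = 57.836 → ⌈·⌉ = 58
j=2: r + 1k = 295.086 → ⌈·⌉ = 296
j=3: r + 2k = 532.336 → ⌈·⌉ = 533
j=4: r + 3k = 769.586 → ⌈·⌉ = 770
j=5: r + 4k = 1006.836 → ⌈·⌉ = 1007
j=6: r + 5k = 1244.086 → ⌈·⌉ = 1245
j=7: r + 6k = 1481.336 → ⌈·⌉ = 1482
j=8: r + 7k = 1718.586 → ⌈·⌉ = 1719
j=9: r + 8k = 1955.836 → ⌈·⌉ = 1956
j=10: r + 9k = 2193.086 → ⌈·⌉ = 2194
j=11: r + 10k = 2430.336 → ⌈·⌉ = 2431
j=12: r + 11k = 2667.586 → ⌈·⌉ = 2668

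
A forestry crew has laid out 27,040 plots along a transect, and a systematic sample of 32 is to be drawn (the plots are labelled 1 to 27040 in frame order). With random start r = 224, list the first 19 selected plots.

224, 1069, 1914, 2759, 3604, 4449, 5294, 6139, 6984, 7829, 8674, 9519, 10364, 11209, 12054, 12899, 13744, 14589, 15434

k = N/n = 27040/32 = 845
plot 1: 224
plot 2: 224 + 845 = 1069
plot 3: 1069 + 845 = 1914
plot 4: 1914 + 845 = 2759
plot 5: 2759 + 845 = 3604
plot 6: 3604 + 845 = 4449
plot 7: 4449 + 845 = 5294
plot 8: 5294 + 845 = 6139
plot 9: 6139 + 845 = 6984
plot 10: 6984 + 845 = 7829
plot 11: 7829 + 845 = 8674
plot 12: 8674 + 845 = 9519
plot 13: 9519 + 845 = 10364
plot 14: 10364 + 845 = 11209
plot 15: 11209 + 845 = 12054
plot 16: 12054 + 845 = 12899
plot 17: 12899 + 845 = 13744
plot 18: 13744 + 845 = 14589
plot 19: 14589 + 845 = 15434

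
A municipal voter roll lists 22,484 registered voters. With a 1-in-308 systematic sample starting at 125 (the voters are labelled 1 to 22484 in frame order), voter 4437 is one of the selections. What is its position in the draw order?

k = 308
position = (4437 − 125)/308 + 1 = 4312/308 + 1 = 14 + 1 = 15

15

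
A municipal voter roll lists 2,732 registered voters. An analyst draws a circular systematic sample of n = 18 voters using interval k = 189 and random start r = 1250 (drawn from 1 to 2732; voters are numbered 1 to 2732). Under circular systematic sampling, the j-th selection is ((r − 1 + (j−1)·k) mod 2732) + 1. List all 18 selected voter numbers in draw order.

1250, 1439, 1628, 1817, 2006, 2195, 2384, 2573, 30, 219, 408, 597, 786, 975, 1164, 1353, 1542, 1731

Selection 1: 1250
Selection 2: 1250 + 189 = 1439
Selection 3: 1439 + 189 = 1628
Selection 4: 1628 + 189 = 1817
Selection 5: 1817 + 189 = 2006
Selection 6: 2006 + 189 = 2195
Selection 7: 2195 + 189 = 2384
Selection 8: 2384 + 189 = 2573
Selection 9: 2573 + 189 = 2762 → 2762 − 2732 = 30
Selection 10: 30 + 189 = 219
Selection 11: 219 + 189 = 408
Selection 12: 408 + 189 = 597
Selection 13: 597 + 189 = 786
Selection 14: 786 + 189 = 975
Selection 15: 975 + 189 = 1164
Selection 16: 1164 + 189 = 1353
Selection 17: 1353 + 189 = 1542
Selection 18: 1542 + 189 = 1731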